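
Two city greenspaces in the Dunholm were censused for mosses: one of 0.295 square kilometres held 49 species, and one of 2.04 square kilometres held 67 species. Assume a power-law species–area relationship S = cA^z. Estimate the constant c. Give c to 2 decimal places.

z = ln(S₂/S₁) / ln(A₂/A₁) = ln(67/49) / ln(2.04/0.295) = 0.3129 / 1.9337 = 0.1618
c = S₁ / A₁^z = 49 / 0.295^0.1618 = 49 / 0.8208 = 59.7

59.70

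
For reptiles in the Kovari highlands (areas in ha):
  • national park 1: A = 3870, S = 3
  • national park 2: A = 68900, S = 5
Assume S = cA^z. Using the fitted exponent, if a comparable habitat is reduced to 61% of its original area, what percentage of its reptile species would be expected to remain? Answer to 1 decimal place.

91.6%

z = ln(5/3) / ln(68900/3870) = 0.5108 / 2.8794 = 0.1774
S_new/S_old = (A_new/A_old)^z = 0.61^0.1774 = exp(0.1774 × -0.4943) = 0.916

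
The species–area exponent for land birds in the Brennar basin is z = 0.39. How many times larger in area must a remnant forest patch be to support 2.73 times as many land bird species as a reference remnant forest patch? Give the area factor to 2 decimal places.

13.13

(A₂/A₁)^0.39 = 2.73, so A₂/A₁ = 2.73^(1/0.39) = 2.73^2.564
ln(A₂/A₁) = ln 2.73 / 0.39 = 1.0043 / 0.39 = 2.5751
A₂/A₁ = e^2.5751 ≈ 13.13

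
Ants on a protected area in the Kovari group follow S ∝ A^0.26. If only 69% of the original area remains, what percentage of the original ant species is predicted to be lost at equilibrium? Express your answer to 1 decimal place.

9.2%

S_new/S_old = (A_new/A_old)^z = 0.69^0.26
= exp(0.26 × ln 0.69) = exp(0.26 × -0.3711) = exp(-0.0965) ≈ 0.908
Fraction lost = 1 − 0.908 = 0.09197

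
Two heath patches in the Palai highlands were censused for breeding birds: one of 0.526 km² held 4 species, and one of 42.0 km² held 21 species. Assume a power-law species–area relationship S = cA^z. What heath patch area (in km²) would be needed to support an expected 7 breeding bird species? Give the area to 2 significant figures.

2.3 km²

z = ln(21/4) / ln(42/0.526) = 1.6582 / 4.3801 = 0.3786
c = 4 / 0.526^0.3786 = 4 / 0.7841 = 5.101
A = (7/5.101)^(1/0.3786) ⇒ ln A = ln(1.372)/0.3786 = 0.8357
A = e^0.8357 ≈ 2.307 km²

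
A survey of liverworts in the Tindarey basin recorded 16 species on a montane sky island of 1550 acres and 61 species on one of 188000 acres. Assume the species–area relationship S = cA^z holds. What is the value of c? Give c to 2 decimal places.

2.06

z = ln(S₂/S₁) / ln(A₂/A₁) = ln(61/16) / ln(188000/1550) = 1.3383 / 4.7982 = 0.2789
c = S₁ / A₁^z = 16 / 1550^0.2789 = 16 / 7.759 = 2.062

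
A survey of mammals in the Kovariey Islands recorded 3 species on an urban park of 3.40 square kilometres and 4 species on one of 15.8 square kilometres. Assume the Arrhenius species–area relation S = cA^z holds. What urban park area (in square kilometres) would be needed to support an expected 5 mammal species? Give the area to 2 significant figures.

52 square kilometres

z = ln(4/3) / ln(15.8/3.4) = 0.2877 / 1.5362 = 0.1873
c = 3 / 3.4^0.1873 = 3 / 1.258 = 2.386
A = (5/2.386)^(1/0.1873) ⇒ ln A = ln(2.096)/0.1873 = 3.9516
A = e^3.9516 ≈ 52.02 square kilometres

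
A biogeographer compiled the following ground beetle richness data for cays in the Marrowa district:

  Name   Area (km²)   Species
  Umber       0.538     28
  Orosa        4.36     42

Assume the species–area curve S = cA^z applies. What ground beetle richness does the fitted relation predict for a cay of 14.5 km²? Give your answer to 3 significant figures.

z = ln(42/28) / ln(4.36/0.538) = 0.4055 / 2.0924 = 0.1938
c = 28 / 0.538^0.1938 = 28 / 0.8868 = 31.57
S₃ = 31.57 × 14.5^0.1938 = 31.57 × 1.679 ≈ 53.01

53.0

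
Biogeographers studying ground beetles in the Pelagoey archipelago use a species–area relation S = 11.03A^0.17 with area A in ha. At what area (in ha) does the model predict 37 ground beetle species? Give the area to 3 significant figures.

37 = 11.03 × A^0.17  ⇒  A^0.17 = 37/11.03 = 3.354
ln A = ln(3.354) / 0.17 = 1.2103 / 0.17 = 7.1194
A = e^7.1194 ≈ 1236 ha

1240 ha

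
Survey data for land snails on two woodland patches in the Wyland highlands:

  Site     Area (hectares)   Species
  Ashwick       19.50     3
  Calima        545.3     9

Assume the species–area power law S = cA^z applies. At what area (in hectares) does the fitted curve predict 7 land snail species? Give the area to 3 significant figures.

z = ln(9/3) / ln(545.3/19.5) = 1.0986 / 3.3309 = 0.3298
c = 3 / 19.5^0.3298 = 3 / 2.664 = 1.126
A = (7/1.126)^(1/0.3298) ⇒ ln A = ln(6.215)/0.3298 = 5.5394
A = e^5.5394 ≈ 254.5 hectares

255 hectares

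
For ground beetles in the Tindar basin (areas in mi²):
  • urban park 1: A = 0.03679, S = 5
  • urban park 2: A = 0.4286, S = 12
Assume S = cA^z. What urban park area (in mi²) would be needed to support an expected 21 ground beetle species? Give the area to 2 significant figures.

z = ln(12/5) / ln(0.4286/0.03679) = 0.8755 / 2.4553 = 0.3566
c = 5 / 0.03679^0.3566 = 5 / 0.308 = 16.23
A = (21/16.23)^(1/0.3566) ⇒ ln A = ln(1.294)/0.3566 = 0.7222
A = e^0.7222 ≈ 2.059 mi²

2.1 mi²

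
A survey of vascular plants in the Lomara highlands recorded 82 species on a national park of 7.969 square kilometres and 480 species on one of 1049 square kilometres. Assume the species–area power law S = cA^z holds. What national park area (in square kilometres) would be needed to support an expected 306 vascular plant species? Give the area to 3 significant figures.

303 square kilometres

z = ln(480/82) / ln(1049/7.969) = 1.7671 / 4.8800 = 0.3621
c = 82 / 7.969^0.3621 = 82 / 2.12 = 38.67
A = (306/38.67)^(1/0.3621) ⇒ ln A = ln(7.912)/0.3621 = 5.7123
A = e^5.7123 ≈ 302.6 square kilometres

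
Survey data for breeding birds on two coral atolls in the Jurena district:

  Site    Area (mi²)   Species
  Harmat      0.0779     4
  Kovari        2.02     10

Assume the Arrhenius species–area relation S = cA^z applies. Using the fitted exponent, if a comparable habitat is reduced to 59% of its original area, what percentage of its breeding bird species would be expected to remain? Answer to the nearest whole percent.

z = ln(10/4) / ln(2.02/0.0779) = 0.9163 / 3.2554 = 0.2815
S_new/S_old = (A_new/A_old)^z = 0.59^0.2815 = exp(0.2815 × -0.5276) = 0.862

86%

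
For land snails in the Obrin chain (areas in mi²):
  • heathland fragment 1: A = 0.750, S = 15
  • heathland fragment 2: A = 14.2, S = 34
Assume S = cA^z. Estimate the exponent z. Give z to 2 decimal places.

Taking logs: ln S = ln c + z ln A, so z = (ln S₂ − ln S₁)/(ln A₂ − ln A₁).
z = ln(34/15) / ln(14.2/0.75) = ln(2.267) / ln(18.93) = 0.8183 / 2.9409 = 0.2782

0.28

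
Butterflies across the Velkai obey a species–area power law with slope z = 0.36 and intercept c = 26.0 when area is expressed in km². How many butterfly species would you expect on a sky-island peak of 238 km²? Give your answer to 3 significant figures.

186

S = 26 × 238^0.36 = 26 × 7.171 ≈ 186.4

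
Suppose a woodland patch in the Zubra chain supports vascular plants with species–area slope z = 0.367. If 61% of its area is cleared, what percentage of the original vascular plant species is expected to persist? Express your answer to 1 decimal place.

S_new/S_old = (A_new/A_old)^z = 0.39^0.367
= exp(0.367 × ln 0.39) = exp(0.367 × -0.9416) = exp(-0.3456) ≈ 0.7078

70.8%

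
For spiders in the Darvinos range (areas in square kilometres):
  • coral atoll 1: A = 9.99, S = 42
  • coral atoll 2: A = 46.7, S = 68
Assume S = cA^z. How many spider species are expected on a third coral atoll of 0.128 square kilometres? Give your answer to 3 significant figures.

z = ln(68/42) / ln(46.7/9.99) = 0.4818 / 1.5422 = 0.3124
c = 42 / 9.99^0.3124 = 42 / 2.053 = 20.46
S₃ = 20.46 × 0.128^0.3124 = 20.46 × 0.5261 ≈ 10.76

10.8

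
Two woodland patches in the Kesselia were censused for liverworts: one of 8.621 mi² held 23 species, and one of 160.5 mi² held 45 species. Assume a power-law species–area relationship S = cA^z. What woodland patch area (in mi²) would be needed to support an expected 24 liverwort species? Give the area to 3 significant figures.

z = ln(45/23) / ln(160.5/8.621) = 0.6712 / 2.9241 = 0.2295
c = 23 / 8.621^0.2295 = 23 / 1.64 = 14.03
A = (24/14.03)^(1/0.2295) ⇒ ln A = ln(1.711)/0.2295 = 2.3396
A = e^2.3396 ≈ 10.38 mi²

10.4 mi²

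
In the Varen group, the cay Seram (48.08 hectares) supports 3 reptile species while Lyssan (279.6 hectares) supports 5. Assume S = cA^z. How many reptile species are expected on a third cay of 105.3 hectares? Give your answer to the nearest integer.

4

z = ln(5/3) / ln(279.6/48.08) = 0.5108 / 1.7605 = 0.2902
c = 3 / 48.08^0.2902 = 3 / 3.076 = 0.9752
S₃ = 0.9752 × 105.3^0.2902 = 0.9752 × 3.862 ≈ 3.766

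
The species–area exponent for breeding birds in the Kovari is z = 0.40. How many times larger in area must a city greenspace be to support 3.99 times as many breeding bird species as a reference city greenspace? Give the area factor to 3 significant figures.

31.8

(A₂/A₁)^0.4 = 3.99, so A₂/A₁ = 3.99^(1/0.4) = 3.99^2.5
ln(A₂/A₁) = ln 3.99 / 0.4 = 1.3838 / 0.4 = 3.4595
A₂/A₁ = e^3.4595 ≈ 31.8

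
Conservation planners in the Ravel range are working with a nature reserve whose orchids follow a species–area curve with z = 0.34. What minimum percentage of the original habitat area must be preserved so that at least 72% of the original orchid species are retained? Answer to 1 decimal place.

Need (A_new/A_old)^0.34 = 0.72, so A_new/A_old = 0.72^(1/0.34) = 0.72^2.941
ln(A_new/A_old) = ln 0.72 / 0.34 = -0.3285 / 0.34 = -0.9662
A_new/A_old = e^-0.9662 ≈ 0.3805

38.1%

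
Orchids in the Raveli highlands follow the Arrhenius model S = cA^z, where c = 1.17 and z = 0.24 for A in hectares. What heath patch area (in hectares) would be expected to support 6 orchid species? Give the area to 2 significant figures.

910 hectares

6 = 1.17 × A^0.24  ⇒  A^0.24 = 6/1.17 = 5.128
ln A = ln(5.128) / 0.24 = 1.6348 / 0.24 = 6.8115
A = e^6.8115 ≈ 908.2 hectares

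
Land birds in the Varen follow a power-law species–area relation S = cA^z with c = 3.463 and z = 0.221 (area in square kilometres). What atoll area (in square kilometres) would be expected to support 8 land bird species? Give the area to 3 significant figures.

8 = 3.463 × A^0.221  ⇒  A^0.221 = 8/3.463 = 2.31
ln A = ln(2.31) / 0.221 = 0.8373 / 0.221 = 3.7887
A = e^3.7887 ≈ 44.2 square kilometres

44.2 square kilometres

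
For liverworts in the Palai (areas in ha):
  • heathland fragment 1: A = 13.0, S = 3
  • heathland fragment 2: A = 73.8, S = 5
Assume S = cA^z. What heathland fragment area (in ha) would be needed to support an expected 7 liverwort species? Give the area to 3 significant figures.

z = ln(5/3) / ln(73.8/13) = 0.5108 / 1.7364 = 0.2942
c = 3 / 13^0.2942 = 3 / 2.127 = 1.411
A = (7/1.411)^(1/0.2942) ⇒ ln A = ln(4.962)/0.2942 = 5.4451
A = e^5.4451 ≈ 231.6 ha

232 ha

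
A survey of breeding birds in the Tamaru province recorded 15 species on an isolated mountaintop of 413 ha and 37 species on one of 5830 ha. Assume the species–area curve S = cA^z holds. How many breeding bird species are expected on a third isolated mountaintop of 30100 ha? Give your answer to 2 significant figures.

z = ln(37/15) / ln(5830/413) = 0.9029 / 2.6473 = 0.3410
c = 15 / 413^0.3410 = 15 / 7.801 = 1.923
S₃ = 1.923 × 30100^0.3410 = 1.923 × 33.68 ≈ 64.76

65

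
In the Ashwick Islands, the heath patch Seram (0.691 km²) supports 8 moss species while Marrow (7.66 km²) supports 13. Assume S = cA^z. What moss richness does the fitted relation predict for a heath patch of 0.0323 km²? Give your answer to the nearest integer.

4

z = ln(13/8) / ln(7.66/0.691) = 0.4855 / 2.4056 = 0.2018
c = 8 / 0.691^0.2018 = 8 / 0.9281 = 8.62
S₃ = 8.62 × 0.0323^0.2018 = 8.62 × 0.5002 ≈ 4.311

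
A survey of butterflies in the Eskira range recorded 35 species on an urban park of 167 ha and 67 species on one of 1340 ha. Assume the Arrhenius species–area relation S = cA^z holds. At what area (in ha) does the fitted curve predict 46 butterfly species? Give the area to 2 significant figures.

400 ha

z = ln(67/35) / ln(1340/167) = 0.6493 / 2.0824 = 0.3118
c = 35 / 167^0.3118 = 35 / 4.933 = 7.095
A = (46/7.095)^(1/0.3118) ⇒ ln A = ln(6.483)/0.3118 = 5.9944
A = e^5.9944 ≈ 401.2 ha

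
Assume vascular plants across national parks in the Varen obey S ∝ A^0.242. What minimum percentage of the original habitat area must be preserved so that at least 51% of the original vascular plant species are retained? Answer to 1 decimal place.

Need (A_new/A_old)^0.242 = 0.51, so A_new/A_old = 0.51^(1/0.242) = 0.51^4.132
ln(A_new/A_old) = ln 0.51 / 0.242 = -0.6733 / 0.242 = -2.7824
A_new/A_old = e^-2.7824 ≈ 0.06189

6.2%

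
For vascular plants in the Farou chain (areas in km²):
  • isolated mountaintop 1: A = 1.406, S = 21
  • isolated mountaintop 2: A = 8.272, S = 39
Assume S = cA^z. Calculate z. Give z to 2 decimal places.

Taking logs: ln S = ln c + z ln A, so z = (ln S₂ − ln S₁)/(ln A₂ − ln A₁).
z = ln(39/21) / ln(8.272/1.406) = ln(1.857) / ln(5.883) = 0.6190 / 1.7721 = 0.3493

0.35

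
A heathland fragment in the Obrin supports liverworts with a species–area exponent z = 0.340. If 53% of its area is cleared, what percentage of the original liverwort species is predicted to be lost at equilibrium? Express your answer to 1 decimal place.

S_new/S_old = (A_new/A_old)^z = 0.47^0.34
= exp(0.34 × ln 0.47) = exp(0.34 × -0.7550) = exp(-0.2567) ≈ 0.7736
Fraction lost = 1 − 0.7736 = 0.2264

22.6%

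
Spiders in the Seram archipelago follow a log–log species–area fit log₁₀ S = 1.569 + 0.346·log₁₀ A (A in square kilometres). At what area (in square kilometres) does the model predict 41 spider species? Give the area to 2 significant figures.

41 = 37.07 × A^0.346  ⇒  A^0.346 = 41/37.07 = 1.106
ln A = ln(1.106) / 0.346 = 0.1008 / 0.346 = 0.2914
A = e^0.2914 ≈ 1.338 square kilometres

1.3 square kilometres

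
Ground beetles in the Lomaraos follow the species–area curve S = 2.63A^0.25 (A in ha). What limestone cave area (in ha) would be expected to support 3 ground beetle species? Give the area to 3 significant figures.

3 = 2.63 × A^0.25  ⇒  A^0.25 = 3/2.63 = 1.141
ln A = ln(1.141) / 0.25 = 0.1316 / 0.25 = 0.5265
A = e^0.5265 ≈ 1.693 ha

1.69 ha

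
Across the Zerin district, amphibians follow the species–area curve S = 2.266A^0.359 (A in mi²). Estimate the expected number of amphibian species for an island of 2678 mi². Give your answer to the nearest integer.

S = 2.266 × 2678^0.359
ln S = ln 2.266 + 0.359 × ln 2678 = 0.8180 + 0.359 × 7.8928 = 3.6515
S = e^3.6515 ≈ 38.53

39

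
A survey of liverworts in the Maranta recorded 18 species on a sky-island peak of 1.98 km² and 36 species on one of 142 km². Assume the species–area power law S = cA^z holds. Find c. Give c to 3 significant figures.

z = ln(S₂/S₁) / ln(A₂/A₁) = ln(36/18) / ln(142/1.98) = 0.6931 / 4.2727 = 0.1622
c = S₁ / A₁^z = 18 / 1.98^0.1622 = 18 / 1.117 = 16.11

16.1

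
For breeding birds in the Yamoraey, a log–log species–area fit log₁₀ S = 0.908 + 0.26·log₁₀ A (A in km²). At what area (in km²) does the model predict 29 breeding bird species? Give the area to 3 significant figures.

29 = 8.091 × A^0.26  ⇒  A^0.26 = 29/8.091 = 3.584
ln A = ln(3.584) / 0.26 = 1.2765 / 0.26 = 4.9098
A = e^4.9098 ≈ 135.6 km²

136 km²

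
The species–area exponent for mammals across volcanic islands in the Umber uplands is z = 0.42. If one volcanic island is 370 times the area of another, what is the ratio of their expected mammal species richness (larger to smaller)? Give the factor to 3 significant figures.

12.0

S₂/S₁ = (A₂/A₁)^z = 370^0.42
ln(S₂/S₁) = 0.42 × ln 370 = 0.42 × 5.9135 = 2.4837
S₂/S₁ = e^2.4837 ≈ 11.99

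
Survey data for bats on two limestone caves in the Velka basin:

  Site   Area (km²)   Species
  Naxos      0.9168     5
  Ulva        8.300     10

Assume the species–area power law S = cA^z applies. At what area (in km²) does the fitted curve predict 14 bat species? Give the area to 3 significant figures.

z = ln(10/5) / ln(8.3/0.9168) = 0.6931 / 2.2031 = 0.3146
c = 5 / 0.9168^0.3146 = 5 / 0.973 = 5.139
A = (14/5.139)^(1/0.3146) ⇒ ln A = ln(2.725)/0.3146 = 3.1857
A = e^3.1857 ≈ 24.18 km²

24.2 km²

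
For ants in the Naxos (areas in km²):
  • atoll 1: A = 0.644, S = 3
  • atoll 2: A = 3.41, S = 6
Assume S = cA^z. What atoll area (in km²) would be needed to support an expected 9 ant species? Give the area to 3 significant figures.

z = ln(6/3) / ln(3.41/0.644) = 0.6931 / 1.6668 = 0.4159
c = 3 / 0.644^0.4159 = 3 / 0.8328 = 3.602
A = (9/3.602)^(1/0.4159) ⇒ ln A = ln(2.498)/0.4159 = 2.2017
A = e^2.2017 ≈ 9.04 km²

9.04 km²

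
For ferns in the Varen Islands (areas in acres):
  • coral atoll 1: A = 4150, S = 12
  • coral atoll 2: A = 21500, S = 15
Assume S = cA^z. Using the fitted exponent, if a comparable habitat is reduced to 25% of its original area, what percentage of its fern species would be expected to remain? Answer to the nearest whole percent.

z = ln(15/12) / ln(21500/4150) = 0.2231 / 1.6449 = 0.1357
S_new/S_old = (A_new/A_old)^z = 0.25^0.1357 = exp(0.1357 × -1.3863) = 0.8286

83%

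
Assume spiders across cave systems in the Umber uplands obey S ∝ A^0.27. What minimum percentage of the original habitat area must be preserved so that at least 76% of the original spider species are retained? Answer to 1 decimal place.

Need (A_new/A_old)^0.27 = 0.76, so A_new/A_old = 0.76^(1/0.27) = 0.76^3.704
ln(A_new/A_old) = ln 0.76 / 0.27 = -0.2744 / 0.27 = -1.0164
A_new/A_old = e^-1.0164 ≈ 0.3619

36.2%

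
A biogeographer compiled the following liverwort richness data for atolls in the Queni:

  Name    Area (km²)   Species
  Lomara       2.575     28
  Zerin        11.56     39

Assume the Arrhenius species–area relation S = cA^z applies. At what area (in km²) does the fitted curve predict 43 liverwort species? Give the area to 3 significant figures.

z = ln(39/28) / ln(11.56/2.575) = 0.3314 / 1.5017 = 0.2207
c = 28 / 2.575^0.2207 = 28 / 1.232 = 22.73
A = (43/22.73)^(1/0.2207) ⇒ ln A = ln(1.892)/0.2207 = 2.8900
A = e^2.8900 ≈ 17.99 km²

18.0 km²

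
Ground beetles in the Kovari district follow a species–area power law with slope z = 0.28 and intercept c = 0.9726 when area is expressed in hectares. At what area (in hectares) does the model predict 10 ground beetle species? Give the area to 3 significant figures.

4120 hectares

10 = 0.9726 × A^0.28  ⇒  A^0.28 = 10/0.9726 = 10.28
ln A = ln(10.28) / 0.28 = 2.3304 / 0.28 = 8.3227
A = e^8.3227 ≈ 4116 hectares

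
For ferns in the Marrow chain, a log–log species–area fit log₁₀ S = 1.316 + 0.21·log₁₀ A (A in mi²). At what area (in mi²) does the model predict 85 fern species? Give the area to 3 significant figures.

85 = 20.7 × A^0.21  ⇒  A^0.21 = 85/20.7 = 4.106
ln A = ln(4.106) / 0.21 = 1.4124 / 0.21 = 6.7259
A = e^6.7259 ≈ 833.8 mi²

834 mi²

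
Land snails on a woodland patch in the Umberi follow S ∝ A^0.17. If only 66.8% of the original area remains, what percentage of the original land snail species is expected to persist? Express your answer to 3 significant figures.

93.4%

S_new/S_old = (A_new/A_old)^z = 0.668^0.17
= exp(0.17 × ln 0.668) = exp(0.17 × -0.4035) = exp(-0.0686) ≈ 0.9337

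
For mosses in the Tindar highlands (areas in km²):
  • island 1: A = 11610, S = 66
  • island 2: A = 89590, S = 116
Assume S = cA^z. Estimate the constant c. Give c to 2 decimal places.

z = ln(S₂/S₁) / ln(A₂/A₁) = ln(116/66) / ln(89590/11610) = 0.5639 / 2.0434 = 0.2760
c = S₁ / A₁^z = 66 / 11610^0.2760 = 66 / 13.24 = 4.986

4.99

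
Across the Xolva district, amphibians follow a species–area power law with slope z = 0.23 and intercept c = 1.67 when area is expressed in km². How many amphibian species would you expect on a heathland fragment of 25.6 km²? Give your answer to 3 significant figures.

3.52

S = 1.67 × 25.6^0.23 = 1.67 × 2.108 ≈ 3.521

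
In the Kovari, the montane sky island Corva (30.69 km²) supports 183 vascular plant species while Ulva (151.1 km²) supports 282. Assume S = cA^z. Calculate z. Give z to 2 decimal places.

0.27

Taking logs: ln S = ln c + z ln A, so z = (ln S₂ − ln S₁)/(ln A₂ − ln A₁).
z = ln(282/183) / ln(151.1/30.69) = ln(1.541) / ln(4.923) = 0.4324 / 1.5940 = 0.2713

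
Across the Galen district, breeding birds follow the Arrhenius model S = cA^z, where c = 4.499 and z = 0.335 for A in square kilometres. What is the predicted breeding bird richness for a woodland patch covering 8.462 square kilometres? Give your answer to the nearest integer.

9 species

S = 4.499 × 8.462^0.335
ln S = ln 4.499 + 0.335 × ln 8.462 = 1.5039 + 0.335 × 2.1356 = 2.2193
S = e^2.2193 ≈ 9.201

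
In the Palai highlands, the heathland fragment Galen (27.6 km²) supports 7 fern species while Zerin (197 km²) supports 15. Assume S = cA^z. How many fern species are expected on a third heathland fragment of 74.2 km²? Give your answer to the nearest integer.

10

z = ln(15/7) / ln(197/27.6) = 0.7621 / 1.9654 = 0.3878
c = 7 / 27.6^0.3878 = 7 / 3.62 = 1.933
S₃ = 1.933 × 74.2^0.3878 = 1.933 × 5.313 ≈ 10.27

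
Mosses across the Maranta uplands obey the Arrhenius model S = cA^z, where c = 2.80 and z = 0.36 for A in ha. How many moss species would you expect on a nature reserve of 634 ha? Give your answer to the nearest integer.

S = 2.8 × 634^0.36 = 2.8 × 10.2 ≈ 28.57

29 species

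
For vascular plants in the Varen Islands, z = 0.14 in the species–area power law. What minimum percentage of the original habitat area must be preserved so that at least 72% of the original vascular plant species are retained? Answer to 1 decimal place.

Need (A_new/A_old)^0.14 = 0.72, so A_new/A_old = 0.72^(1/0.14) = 0.72^7.143
ln(A_new/A_old) = ln 0.72 / 0.14 = -0.3285 / 0.14 = -2.3465
A_new/A_old = e^-2.3465 ≈ 0.09571

9.6%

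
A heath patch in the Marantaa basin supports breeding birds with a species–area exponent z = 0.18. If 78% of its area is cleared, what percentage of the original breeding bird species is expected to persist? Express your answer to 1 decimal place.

S_new/S_old = (A_new/A_old)^z = 0.22^0.18
= exp(0.18 × ln 0.22) = exp(0.18 × -1.5141) = exp(-0.2725) ≈ 0.7614

76.1%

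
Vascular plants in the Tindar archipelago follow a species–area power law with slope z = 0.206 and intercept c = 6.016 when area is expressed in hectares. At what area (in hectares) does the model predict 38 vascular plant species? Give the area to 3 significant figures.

7690 hectares

38 = 6.016 × A^0.206  ⇒  A^0.206 = 38/6.016 = 6.316
ln A = ln(6.316) / 0.206 = 1.8432 / 0.206 = 8.9474
A = e^8.9474 ≈ 7688 hectares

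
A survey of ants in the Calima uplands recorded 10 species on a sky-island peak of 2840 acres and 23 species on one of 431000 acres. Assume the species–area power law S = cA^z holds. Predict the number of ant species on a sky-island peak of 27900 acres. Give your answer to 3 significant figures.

14.6

z = ln(23/10) / ln(431000/2840) = 0.8329 / 5.0223 = 0.1658
c = 10 / 2840^0.1658 = 10 / 3.739 = 2.675
S₃ = 2.675 × 27900^0.1658 = 2.675 × 5.461 ≈ 14.61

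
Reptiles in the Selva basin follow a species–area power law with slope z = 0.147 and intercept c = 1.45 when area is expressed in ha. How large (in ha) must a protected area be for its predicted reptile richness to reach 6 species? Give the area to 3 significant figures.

15700 ha

6 = 1.45 × A^0.147  ⇒  A^0.147 = 6/1.45 = 4.138
ln A = ln(4.138) / 0.147 = 1.4202 / 0.147 = 9.6612
A = e^9.6612 ≈ 15697 ha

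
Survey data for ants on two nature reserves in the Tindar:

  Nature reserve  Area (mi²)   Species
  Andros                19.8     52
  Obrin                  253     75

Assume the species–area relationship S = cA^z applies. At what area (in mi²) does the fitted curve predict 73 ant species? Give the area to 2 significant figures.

210 mi²

z = ln(75/52) / ln(253/19.8) = 0.3662 / 2.5477 = 0.1438
c = 52 / 19.8^0.1438 = 52 / 1.536 = 33.85
A = (73/33.85)^(1/0.1438) ⇒ ln A = ln(2.156)/0.1438 = 5.3454
A = e^5.3454 ≈ 209.6 mi²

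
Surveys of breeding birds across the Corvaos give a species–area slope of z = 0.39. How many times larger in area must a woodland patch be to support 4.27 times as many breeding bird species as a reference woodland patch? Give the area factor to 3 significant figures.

(A₂/A₁)^0.39 = 4.27, so A₂/A₁ = 4.27^(1/0.39) = 4.27^2.564
ln(A₂/A₁) = ln 4.27 / 0.39 = 1.4516 / 0.39 = 3.7221
A₂/A₁ = e^3.7221 ≈ 41.35

41.4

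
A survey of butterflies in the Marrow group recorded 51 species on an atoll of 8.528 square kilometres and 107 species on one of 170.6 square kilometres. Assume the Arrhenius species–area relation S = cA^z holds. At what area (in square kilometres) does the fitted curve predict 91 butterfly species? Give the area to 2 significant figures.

89 square kilometres

z = ln(107/51) / ln(170.6/8.528) = 0.7410 / 2.9960 = 0.2473
c = 51 / 8.528^0.2473 = 51 / 1.699 = 30.02
A = (91/30.02)^(1/0.2473) ⇒ ln A = ln(3.032)/0.2473 = 4.4845
A = e^4.4845 ≈ 88.63 square kilometres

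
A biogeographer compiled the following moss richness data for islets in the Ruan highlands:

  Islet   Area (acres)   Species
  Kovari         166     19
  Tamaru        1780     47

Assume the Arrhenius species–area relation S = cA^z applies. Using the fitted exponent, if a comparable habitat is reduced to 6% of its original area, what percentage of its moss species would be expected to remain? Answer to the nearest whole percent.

z = ln(47/19) / ln(1780/166) = 0.9057 / 2.3724 = 0.3818
S_new/S_old = (A_new/A_old)^z = 0.06^0.3818 = exp(0.3818 × -2.8134) = 0.3416

34%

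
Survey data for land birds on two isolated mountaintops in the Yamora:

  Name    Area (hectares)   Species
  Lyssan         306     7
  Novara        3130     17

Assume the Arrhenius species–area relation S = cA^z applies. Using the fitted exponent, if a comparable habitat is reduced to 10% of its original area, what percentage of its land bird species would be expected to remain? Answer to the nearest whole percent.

z = ln(17/7) / ln(3130/306) = 0.8873 / 2.3252 = 0.3816
S_new/S_old = (A_new/A_old)^z = 0.1^0.3816 = exp(0.3816 × -2.3026) = 0.4153

42%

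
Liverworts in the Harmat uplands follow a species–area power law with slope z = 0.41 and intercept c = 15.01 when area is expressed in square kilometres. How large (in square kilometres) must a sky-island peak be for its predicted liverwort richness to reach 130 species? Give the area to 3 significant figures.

130 = 15.01 × A^0.41  ⇒  A^0.41 = 130/15.01 = 8.661
ln A = ln(8.661) / 0.41 = 2.1588 / 0.41 = 5.2654
A = e^5.2654 ≈ 193.5 square kilometres

194 square kilometres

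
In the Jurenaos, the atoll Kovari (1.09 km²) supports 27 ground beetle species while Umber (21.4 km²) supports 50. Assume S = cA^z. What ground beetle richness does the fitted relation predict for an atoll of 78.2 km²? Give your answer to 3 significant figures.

65.4

z = ln(50/27) / ln(21.4/1.09) = 0.6162 / 2.9772 = 0.2070
c = 27 / 1.09^0.2070 = 27 / 1.018 = 26.52
S₃ = 26.52 × 78.2^0.2070 = 26.52 × 2.465 ≈ 65.38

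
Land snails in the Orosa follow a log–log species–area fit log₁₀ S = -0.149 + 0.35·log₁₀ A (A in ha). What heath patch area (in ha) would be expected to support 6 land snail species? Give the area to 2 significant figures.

450 ha

6 = 0.7096 × A^0.35  ⇒  A^0.35 = 6/0.7096 = 8.456
ln A = ln(8.456) / 0.35 = 2.1348 / 0.35 = 6.0996
A = e^6.0996 ≈ 445.7 ha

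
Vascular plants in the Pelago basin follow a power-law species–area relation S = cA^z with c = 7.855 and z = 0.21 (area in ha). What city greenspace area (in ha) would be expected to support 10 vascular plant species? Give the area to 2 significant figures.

3.2 ha

10 = 7.855 × A^0.21  ⇒  A^0.21 = 10/7.855 = 1.273
ln A = ln(1.273) / 0.21 = 0.2414 / 0.21 = 1.1497
A = e^1.1497 ≈ 3.157 ha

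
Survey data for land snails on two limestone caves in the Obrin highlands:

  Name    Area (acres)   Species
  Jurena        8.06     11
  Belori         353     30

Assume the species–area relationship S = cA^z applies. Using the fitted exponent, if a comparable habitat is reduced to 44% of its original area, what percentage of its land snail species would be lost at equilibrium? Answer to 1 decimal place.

19.6%

z = ln(30/11) / ln(353/8.06) = 1.0033 / 3.7796 = 0.2655
S_new/S_old = (A_new/A_old)^z = 0.44^0.2655 = exp(0.2655 × -0.8210) = 0.8042
Fraction lost = 1 − 0.8042 = 0.1958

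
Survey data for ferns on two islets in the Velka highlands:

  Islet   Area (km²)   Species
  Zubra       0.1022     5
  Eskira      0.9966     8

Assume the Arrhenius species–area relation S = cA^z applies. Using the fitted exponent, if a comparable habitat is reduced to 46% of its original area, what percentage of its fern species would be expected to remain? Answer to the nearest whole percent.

85%

z = ln(8/5) / ln(0.9966/0.1022) = 0.4700 / 2.2774 = 0.2064
S_new/S_old = (A_new/A_old)^z = 0.46^0.2064 = exp(0.2064 × -0.7765) = 0.8519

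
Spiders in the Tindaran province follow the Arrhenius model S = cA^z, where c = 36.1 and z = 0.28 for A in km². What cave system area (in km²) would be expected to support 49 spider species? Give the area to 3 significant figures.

2.98 km²

49 = 36.1 × A^0.28  ⇒  A^0.28 = 49/36.1 = 1.357
ln A = ln(1.357) / 0.28 = 0.3055 / 0.28 = 1.0912
A = e^1.0912 ≈ 2.978 km²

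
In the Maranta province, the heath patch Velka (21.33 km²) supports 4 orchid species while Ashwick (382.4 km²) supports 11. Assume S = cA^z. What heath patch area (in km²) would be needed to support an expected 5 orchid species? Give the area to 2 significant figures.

40 km²

z = ln(11/4) / ln(382.4/21.33) = 1.0116 / 2.8864 = 0.3505
c = 4 / 21.33^0.3505 = 4 / 2.923 = 1.369
A = (5/1.369)^(1/0.3505) ⇒ ln A = ln(3.653)/0.3505 = 3.6968
A = e^3.6968 ≈ 40.32 km²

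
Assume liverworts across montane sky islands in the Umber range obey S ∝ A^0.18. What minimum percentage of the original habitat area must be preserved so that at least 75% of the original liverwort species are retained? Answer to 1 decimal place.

Need (A_new/A_old)^0.18 = 0.75, so A_new/A_old = 0.75^(1/0.18) = 0.75^5.556
ln(A_new/A_old) = ln 0.75 / 0.18 = -0.2877 / 0.18 = -1.5982
A_new/A_old = e^-1.5982 ≈ 0.2023

20.2%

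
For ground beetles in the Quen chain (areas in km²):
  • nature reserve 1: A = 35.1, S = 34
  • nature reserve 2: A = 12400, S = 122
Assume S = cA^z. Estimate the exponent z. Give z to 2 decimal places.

0.22

Taking logs: ln S = ln c + z ln A, so z = (ln S₂ − ln S₁)/(ln A₂ − ln A₁).
z = ln(122/34) / ln(12400/35.1) = ln(3.588) / ln(353.3) = 1.2777 / 5.8673 = 0.2178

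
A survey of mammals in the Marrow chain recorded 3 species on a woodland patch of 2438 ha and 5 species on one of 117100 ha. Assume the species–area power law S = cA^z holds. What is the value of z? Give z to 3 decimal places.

Taking logs: ln S = ln c + z ln A, so z = (ln S₂ − ln S₁)/(ln A₂ − ln A₁).
z = ln(5/3) / ln(117100/2438) = ln(1.667) / ln(48.03) = 0.5108 / 3.8719 = 0.1319

0.132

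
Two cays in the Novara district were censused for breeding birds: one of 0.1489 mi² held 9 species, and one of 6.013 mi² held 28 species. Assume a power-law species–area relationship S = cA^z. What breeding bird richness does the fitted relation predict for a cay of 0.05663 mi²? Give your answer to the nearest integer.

7

z = ln(28/9) / ln(6.013/0.1489) = 1.1350 / 3.6984 = 0.3069
c = 9 / 0.1489^0.3069 = 9 / 0.5574 = 16.15
S₃ = 16.15 × 0.05663^0.3069 = 16.15 × 0.4143 ≈ 6.69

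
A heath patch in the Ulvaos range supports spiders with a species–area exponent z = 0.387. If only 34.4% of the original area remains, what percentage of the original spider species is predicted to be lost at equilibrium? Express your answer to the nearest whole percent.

34%

S_new/S_old = (A_new/A_old)^z = 0.344^0.387
= exp(0.387 × ln 0.344) = exp(0.387 × -1.0671) = exp(-0.4130) ≈ 0.6617
Fraction lost = 1 − 0.6617 = 0.3383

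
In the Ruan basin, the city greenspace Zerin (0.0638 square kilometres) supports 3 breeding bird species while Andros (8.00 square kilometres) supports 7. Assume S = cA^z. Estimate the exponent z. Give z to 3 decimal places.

Taking logs: ln S = ln c + z ln A, so z = (ln S₂ − ln S₁)/(ln A₂ − ln A₁).
z = ln(7/3) / ln(8/0.0638) = ln(2.333) / ln(125.4) = 0.8473 / 4.8314 = 0.1754

0.175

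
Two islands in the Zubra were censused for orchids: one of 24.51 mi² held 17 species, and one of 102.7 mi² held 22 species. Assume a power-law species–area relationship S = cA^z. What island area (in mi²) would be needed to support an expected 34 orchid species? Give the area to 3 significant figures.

z = ln(22/17) / ln(102.7/24.51) = 0.2578 / 1.4327 = 0.1800
c = 17 / 24.51^0.1800 = 17 / 1.778 = 9.559
A = (34/9.559)^(1/0.1800) ⇒ ln A = ln(3.557)/0.1800 = 7.0508
A = e^7.0508 ≈ 1154 mi²

1150 mi²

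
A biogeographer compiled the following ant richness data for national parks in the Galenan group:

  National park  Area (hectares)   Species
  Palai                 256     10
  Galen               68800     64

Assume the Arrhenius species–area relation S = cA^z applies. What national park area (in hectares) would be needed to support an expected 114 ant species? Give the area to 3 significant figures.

z = ln(64/10) / ln(68800/256) = 1.8563 / 5.5938 = 0.3319
c = 10 / 256^0.3319 = 10 / 6.298 = 1.588
A = (114/1.588)^(1/0.3319) ⇒ ln A = ln(71.79)/0.3319 = 12.8786
A = e^12.8786 ≈ 391854 hectares

392000 hectares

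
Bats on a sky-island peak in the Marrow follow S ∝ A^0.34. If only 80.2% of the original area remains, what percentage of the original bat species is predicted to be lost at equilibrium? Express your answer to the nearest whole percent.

S_new/S_old = (A_new/A_old)^z = 0.802^0.34
= exp(0.34 × ln 0.802) = exp(0.34 × -0.2206) = exp(-0.0750) ≈ 0.9277
Fraction lost = 1 − 0.9277 = 0.07227

7%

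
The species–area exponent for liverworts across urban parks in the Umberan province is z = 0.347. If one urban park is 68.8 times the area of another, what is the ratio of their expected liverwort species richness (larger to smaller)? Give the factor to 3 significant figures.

4.34

S₂/S₁ = (A₂/A₁)^z = 68.8^0.347
ln(S₂/S₁) = 0.347 × ln 68.8 = 0.347 × 4.2312 = 1.4682
S₂/S₁ = e^1.4682 ≈ 4.342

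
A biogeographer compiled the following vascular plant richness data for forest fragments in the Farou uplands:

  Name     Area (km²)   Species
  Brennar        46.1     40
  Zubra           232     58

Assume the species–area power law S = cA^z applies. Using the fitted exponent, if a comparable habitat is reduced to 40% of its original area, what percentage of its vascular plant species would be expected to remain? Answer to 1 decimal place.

z = ln(58/40) / ln(232/46.1) = 0.3716 / 1.6159 = 0.2299
S_new/S_old = (A_new/A_old)^z = 0.4^0.2299 = exp(0.2299 × -0.9163) = 0.81

81.0%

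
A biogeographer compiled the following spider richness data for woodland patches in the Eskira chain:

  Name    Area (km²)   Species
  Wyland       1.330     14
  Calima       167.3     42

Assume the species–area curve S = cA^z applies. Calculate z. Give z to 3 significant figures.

Taking logs: ln S = ln c + z ln A, so z = (ln S₂ − ln S₁)/(ln A₂ − ln A₁).
z = ln(42/14) / ln(167.3/1.33) = ln(3) / ln(125.8) = 1.0986 / 4.8346 = 0.2272

0.227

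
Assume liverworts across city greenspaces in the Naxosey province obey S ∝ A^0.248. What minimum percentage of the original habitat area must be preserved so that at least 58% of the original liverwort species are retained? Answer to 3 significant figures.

Need (A_new/A_old)^0.248 = 0.58, so A_new/A_old = 0.58^(1/0.248) = 0.58^4.032
ln(A_new/A_old) = ln 0.58 / 0.248 = -0.5447 / 0.248 = -2.1965
A_new/A_old = e^-2.1965 ≈ 0.1112

11.1%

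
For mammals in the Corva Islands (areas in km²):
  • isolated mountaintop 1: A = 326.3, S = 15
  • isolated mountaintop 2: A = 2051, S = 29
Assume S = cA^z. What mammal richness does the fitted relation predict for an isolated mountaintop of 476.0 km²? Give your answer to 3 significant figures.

17.2

z = ln(29/15) / ln(2051/326.3) = 0.6592 / 1.8383 = 0.3586
c = 15 / 326.3^0.3586 = 15 / 7.97 = 1.882
S₃ = 1.882 × 476^0.3586 = 1.882 × 9.125 ≈ 17.18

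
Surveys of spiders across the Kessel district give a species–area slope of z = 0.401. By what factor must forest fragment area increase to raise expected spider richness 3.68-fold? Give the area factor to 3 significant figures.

25.8

(A₂/A₁)^0.401 = 3.68, so A₂/A₁ = 3.68^(1/0.401) = 3.68^2.494
ln(A₂/A₁) = ln 3.68 / 0.401 = 1.3029 / 0.401 = 3.2492
A₂/A₁ = e^3.2492 ≈ 25.77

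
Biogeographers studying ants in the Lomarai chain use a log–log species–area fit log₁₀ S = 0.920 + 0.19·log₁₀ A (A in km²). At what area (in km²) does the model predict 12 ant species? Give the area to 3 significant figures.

12 = 8.318 × A^0.19  ⇒  A^0.19 = 12/8.318 = 1.443
ln A = ln(1.443) / 0.19 = 0.3665 / 0.19 = 1.9291
A = e^1.9291 ≈ 6.883 km²

6.88 km²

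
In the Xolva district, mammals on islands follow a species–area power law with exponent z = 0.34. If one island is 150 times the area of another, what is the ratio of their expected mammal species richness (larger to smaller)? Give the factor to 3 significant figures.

S₂/S₁ = (A₂/A₁)^z = 150^0.34
ln(S₂/S₁) = 0.34 × ln 150 = 0.34 × 5.0106 = 1.7036
S₂/S₁ = e^1.7036 ≈ 5.494

5.49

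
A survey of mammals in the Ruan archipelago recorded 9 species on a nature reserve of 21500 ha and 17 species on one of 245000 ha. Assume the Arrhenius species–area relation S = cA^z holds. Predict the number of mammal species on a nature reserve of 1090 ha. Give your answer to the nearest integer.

4

z = ln(17/9) / ln(245000/21500) = 0.6360 / 2.4332 = 0.2614
c = 9 / 21500^0.2614 = 9 / 13.56 = 0.6635
S₃ = 0.6635 × 1090^0.2614 = 0.6635 × 6.222 ≈ 4.128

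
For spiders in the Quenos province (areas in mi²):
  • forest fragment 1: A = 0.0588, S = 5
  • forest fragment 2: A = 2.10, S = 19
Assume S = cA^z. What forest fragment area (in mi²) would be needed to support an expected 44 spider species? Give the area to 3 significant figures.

z = ln(19/5) / ln(2.1/0.0588) = 1.3350 / 3.5756 = 0.3734
c = 5 / 0.0588^0.3734 = 5 / 0.3472 = 14.4
A = (44/14.4)^(1/0.3734) ⇒ ln A = ln(3.055)/0.3734 = 2.9911
A = e^2.9911 ≈ 19.91 mi²

19.9 mi²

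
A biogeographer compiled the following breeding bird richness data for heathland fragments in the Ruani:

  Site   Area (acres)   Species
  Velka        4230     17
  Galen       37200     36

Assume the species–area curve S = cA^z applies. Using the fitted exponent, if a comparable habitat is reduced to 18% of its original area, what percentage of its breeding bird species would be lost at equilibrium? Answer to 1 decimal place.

z = ln(36/17) / ln(37200/4230) = 0.7503 / 2.1741 = 0.3451
S_new/S_old = (A_new/A_old)^z = 0.18^0.3451 = exp(0.3451 × -1.7148) = 0.5533
Fraction lost = 1 − 0.5533 = 0.4467

44.7%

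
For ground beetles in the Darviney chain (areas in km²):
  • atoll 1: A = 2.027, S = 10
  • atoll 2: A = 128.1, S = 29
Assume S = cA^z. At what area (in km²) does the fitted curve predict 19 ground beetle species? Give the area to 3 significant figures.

24.7 km²

z = ln(29/10) / ln(128.1/2.027) = 1.0647 / 4.1463 = 0.2568
c = 10 / 2.027^0.2568 = 10 / 1.199 = 8.341
A = (19/8.341)^(1/0.2568) ⇒ ln A = ln(2.278)/0.2568 = 3.2061
A = e^3.2061 ≈ 24.68 km²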